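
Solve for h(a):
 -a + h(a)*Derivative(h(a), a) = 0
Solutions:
 h(a) = -sqrt(C1 + a^2)
 h(a) = sqrt(C1 + a^2)


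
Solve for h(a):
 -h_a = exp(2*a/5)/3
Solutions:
 h(a) = C1 - 5*exp(2*a/5)/6


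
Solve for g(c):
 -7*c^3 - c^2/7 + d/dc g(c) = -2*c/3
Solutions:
 g(c) = C1 + 7*c^4/4 + c^3/21 - c^2/3


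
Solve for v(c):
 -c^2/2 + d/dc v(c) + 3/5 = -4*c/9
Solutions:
 v(c) = C1 + c^3/6 - 2*c^2/9 - 3*c/5


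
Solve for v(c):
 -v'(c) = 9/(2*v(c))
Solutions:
 v(c) = -sqrt(C1 - 9*c)
 v(c) = sqrt(C1 - 9*c)


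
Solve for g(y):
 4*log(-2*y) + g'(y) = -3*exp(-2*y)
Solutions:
 g(y) = C1 - 4*y*log(-y) + 4*y*(1 - log(2)) + 3*exp(-2*y)/2


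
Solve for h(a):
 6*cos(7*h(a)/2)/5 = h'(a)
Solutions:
 -6*a/5 - log(sin(7*h(a)/2) - 1)/7 + log(sin(7*h(a)/2) + 1)/7 = C1


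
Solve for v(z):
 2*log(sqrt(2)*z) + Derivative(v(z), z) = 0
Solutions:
 v(z) = C1 - 2*z*log(z) - z*log(2) + 2*z


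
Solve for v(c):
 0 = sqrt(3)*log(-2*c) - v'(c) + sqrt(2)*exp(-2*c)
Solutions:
 v(c) = C1 + sqrt(3)*c*log(-c) + sqrt(3)*c*(-1 + log(2)) - sqrt(2)*exp(-2*c)/2


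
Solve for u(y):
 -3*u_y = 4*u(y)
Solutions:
 u(y) = C1*exp(-4*y/3)


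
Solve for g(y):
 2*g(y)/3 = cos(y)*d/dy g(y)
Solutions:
 g(y) = C1*(sin(y) + 1)^(1/3)/(sin(y) - 1)^(1/3)


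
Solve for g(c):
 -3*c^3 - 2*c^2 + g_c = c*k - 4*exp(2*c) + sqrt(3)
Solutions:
 g(c) = C1 + 3*c^4/4 + 2*c^3/3 + c^2*k/2 + sqrt(3)*c - 2*exp(2*c)


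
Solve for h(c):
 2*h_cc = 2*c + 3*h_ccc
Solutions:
 h(c) = C1 + C2*c + C3*exp(2*c/3) + c^3/6 + 3*c^2/4


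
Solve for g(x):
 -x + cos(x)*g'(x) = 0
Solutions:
 g(x) = C1 + Integral(x/cos(x), x)


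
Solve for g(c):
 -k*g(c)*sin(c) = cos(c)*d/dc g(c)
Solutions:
 g(c) = C1*exp(k*log(cos(c)))


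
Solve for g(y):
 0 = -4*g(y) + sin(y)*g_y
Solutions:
 g(y) = C1*(cos(y)^2 - 2*cos(y) + 1)/(cos(y)^2 + 2*cos(y) + 1)


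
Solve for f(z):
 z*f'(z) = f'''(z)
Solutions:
 f(z) = C1 + Integral(C2*airyai(z) + C3*airybi(z), z)


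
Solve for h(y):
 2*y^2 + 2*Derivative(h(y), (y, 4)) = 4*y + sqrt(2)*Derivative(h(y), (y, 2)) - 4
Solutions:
 h(y) = C1 + C2*y + C3*exp(-2^(3/4)*y/2) + C4*exp(2^(3/4)*y/2) + sqrt(2)*y^4/12 - sqrt(2)*y^3/3 + y^2*(sqrt(2) + 2)


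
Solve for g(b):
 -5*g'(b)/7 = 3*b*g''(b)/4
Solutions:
 g(b) = C1 + C2*b^(1/21)


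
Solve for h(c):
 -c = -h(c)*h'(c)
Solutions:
 h(c) = -sqrt(C1 + c^2)
 h(c) = sqrt(C1 + c^2)


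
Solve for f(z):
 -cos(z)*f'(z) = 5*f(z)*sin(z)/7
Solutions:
 f(z) = C1*cos(z)^(5/7)


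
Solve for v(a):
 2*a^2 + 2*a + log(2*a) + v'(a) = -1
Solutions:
 v(a) = C1 - 2*a^3/3 - a^2 - a*log(a) - a*log(2)


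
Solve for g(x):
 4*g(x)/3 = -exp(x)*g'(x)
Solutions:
 g(x) = C1*exp(4*exp(-x)/3)


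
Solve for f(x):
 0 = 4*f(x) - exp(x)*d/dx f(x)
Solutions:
 f(x) = C1*exp(-4*exp(-x))


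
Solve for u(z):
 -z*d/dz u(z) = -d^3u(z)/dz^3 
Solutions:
 u(z) = C1 + Integral(C2*airyai(z) + C3*airybi(z), z)


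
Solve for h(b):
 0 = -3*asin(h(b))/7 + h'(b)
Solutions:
 Integral(1/asin(_y), (_y, h(b))) = C1 + 3*b/7


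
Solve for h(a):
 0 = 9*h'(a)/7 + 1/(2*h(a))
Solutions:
 h(a) = -sqrt(C1 - 7*a)/3
 h(a) = sqrt(C1 - 7*a)/3


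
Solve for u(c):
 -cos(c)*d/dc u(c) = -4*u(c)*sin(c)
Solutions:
 u(c) = C1/cos(c)^4


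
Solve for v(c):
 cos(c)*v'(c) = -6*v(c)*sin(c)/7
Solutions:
 v(c) = C1*cos(c)^(6/7)


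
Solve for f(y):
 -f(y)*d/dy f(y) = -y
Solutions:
 f(y) = -sqrt(C1 + y^2)
 f(y) = sqrt(C1 + y^2)


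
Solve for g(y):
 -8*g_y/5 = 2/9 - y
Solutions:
 g(y) = C1 + 5*y^2/16 - 5*y/36


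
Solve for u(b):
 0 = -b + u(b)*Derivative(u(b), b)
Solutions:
 u(b) = -sqrt(C1 + b^2)
 u(b) = sqrt(C1 + b^2)


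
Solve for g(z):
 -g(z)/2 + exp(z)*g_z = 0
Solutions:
 g(z) = C1*exp(-exp(-z)/2)


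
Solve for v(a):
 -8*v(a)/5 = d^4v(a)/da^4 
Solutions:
 v(a) = (C1*sin(2^(1/4)*5^(3/4)*a/5) + C2*cos(2^(1/4)*5^(3/4)*a/5))*exp(-2^(1/4)*5^(3/4)*a/5) + (C3*sin(2^(1/4)*5^(3/4)*a/5) + C4*cos(2^(1/4)*5^(3/4)*a/5))*exp(2^(1/4)*5^(3/4)*a/5)


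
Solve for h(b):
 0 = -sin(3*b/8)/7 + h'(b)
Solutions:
 h(b) = C1 - 8*cos(3*b/8)/21


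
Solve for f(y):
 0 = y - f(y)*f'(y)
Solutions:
 f(y) = -sqrt(C1 + y^2)
 f(y) = sqrt(C1 + y^2)


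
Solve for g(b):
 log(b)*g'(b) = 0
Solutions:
 g(b) = C1


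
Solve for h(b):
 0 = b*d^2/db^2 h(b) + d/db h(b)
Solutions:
 h(b) = C1 + C2*log(b)


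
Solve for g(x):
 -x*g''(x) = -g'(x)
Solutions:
 g(x) = C1 + C2*x^2


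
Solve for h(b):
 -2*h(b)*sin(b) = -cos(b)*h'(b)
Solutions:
 h(b) = C1/cos(b)^2


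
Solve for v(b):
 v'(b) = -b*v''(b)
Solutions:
 v(b) = C1 + C2*log(b)


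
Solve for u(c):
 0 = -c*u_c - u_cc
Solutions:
 u(c) = C1 + C2*erf(sqrt(2)*c/2)


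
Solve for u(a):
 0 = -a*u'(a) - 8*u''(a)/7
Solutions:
 u(a) = C1 + C2*erf(sqrt(7)*a/4)


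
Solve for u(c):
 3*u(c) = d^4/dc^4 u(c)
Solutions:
 u(c) = C1*exp(-3^(1/4)*c) + C2*exp(3^(1/4)*c) + C3*sin(3^(1/4)*c) + C4*cos(3^(1/4)*c)


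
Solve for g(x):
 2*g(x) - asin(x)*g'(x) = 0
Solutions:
 g(x) = C1*exp(2*Integral(1/asin(x), x))


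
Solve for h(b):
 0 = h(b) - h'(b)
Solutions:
 h(b) = C1*exp(b)


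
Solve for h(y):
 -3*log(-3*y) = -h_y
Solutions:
 h(y) = C1 + 3*y*log(-y) + 3*y*(-1 + log(3))


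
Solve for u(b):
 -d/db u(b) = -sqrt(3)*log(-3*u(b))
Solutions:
 -sqrt(3)*Integral(1/(log(-_y) + log(3)), (_y, u(b)))/3 = C1 - b


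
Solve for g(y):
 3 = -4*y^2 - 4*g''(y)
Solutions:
 g(y) = C1 + C2*y - y^4/12 - 3*y^2/8


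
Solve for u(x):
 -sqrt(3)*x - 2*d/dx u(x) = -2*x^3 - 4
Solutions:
 u(x) = C1 + x^4/4 - sqrt(3)*x^2/4 + 2*x


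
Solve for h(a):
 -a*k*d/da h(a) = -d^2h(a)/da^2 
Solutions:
 h(a) = Piecewise((-sqrt(2)*sqrt(pi)*C1*erf(sqrt(2)*a*sqrt(-k)/2)/(2*sqrt(-k)) - C2, (k > 0) | (k < 0)), (-C1*a - C2, True))


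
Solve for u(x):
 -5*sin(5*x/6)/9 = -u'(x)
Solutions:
 u(x) = C1 - 2*cos(5*x/6)/3


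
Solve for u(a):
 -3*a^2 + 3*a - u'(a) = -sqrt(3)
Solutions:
 u(a) = C1 - a^3 + 3*a^2/2 + sqrt(3)*a


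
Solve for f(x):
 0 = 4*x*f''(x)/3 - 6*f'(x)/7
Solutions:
 f(x) = C1 + C2*x^(23/14)


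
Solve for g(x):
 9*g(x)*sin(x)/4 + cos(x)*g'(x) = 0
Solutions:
 g(x) = C1*cos(x)^(9/4)


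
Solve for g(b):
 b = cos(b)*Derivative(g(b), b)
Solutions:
 g(b) = C1 + Integral(b/cos(b), b)


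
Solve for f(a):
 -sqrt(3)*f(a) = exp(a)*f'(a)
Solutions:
 f(a) = C1*exp(sqrt(3)*exp(-a))


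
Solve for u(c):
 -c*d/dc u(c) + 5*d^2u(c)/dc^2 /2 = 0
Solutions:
 u(c) = C1 + C2*erfi(sqrt(5)*c/5)


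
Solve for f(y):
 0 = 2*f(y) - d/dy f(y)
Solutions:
 f(y) = C1*exp(2*y)


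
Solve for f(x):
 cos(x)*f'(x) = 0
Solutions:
 f(x) = C1


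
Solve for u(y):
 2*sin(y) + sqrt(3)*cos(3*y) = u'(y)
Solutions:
 u(y) = C1 + sqrt(3)*sin(3*y)/3 - 2*cos(y)


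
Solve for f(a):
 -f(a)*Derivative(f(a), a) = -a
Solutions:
 f(a) = -sqrt(C1 + a^2)
 f(a) = sqrt(C1 + a^2)


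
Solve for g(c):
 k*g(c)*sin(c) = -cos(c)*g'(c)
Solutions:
 g(c) = C1*exp(k*log(cos(c)))


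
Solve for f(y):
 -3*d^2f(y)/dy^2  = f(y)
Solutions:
 f(y) = C1*sin(sqrt(3)*y/3) + C2*cos(sqrt(3)*y/3)


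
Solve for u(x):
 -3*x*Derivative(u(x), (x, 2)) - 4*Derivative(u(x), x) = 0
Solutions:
 u(x) = C1 + C2/x^(1/3)


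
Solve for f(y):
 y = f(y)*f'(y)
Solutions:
 f(y) = -sqrt(C1 + y^2)
 f(y) = sqrt(C1 + y^2)


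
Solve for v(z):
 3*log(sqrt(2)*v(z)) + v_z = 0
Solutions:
 2*Integral(1/(2*log(_y) + log(2)), (_y, v(z)))/3 = C1 - z


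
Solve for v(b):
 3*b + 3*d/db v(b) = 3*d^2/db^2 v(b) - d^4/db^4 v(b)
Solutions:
 v(b) = C1 + C2*exp(2^(1/3)*b*(2/(sqrt(5) + 3)^(1/3) + 2^(1/3)*(sqrt(5) + 3)^(1/3))/4)*sin(2^(1/3)*sqrt(3)*b*(-2^(1/3)*(sqrt(5) + 3)^(1/3) + 2/(sqrt(5) + 3)^(1/3))/4) + C3*exp(2^(1/3)*b*(2/(sqrt(5) + 3)^(1/3) + 2^(1/3)*(sqrt(5) + 3)^(1/3))/4)*cos(2^(1/3)*sqrt(3)*b*(-2^(1/3)*(sqrt(5) + 3)^(1/3) + 2/(sqrt(5) + 3)^(1/3))/4) + C4*exp(-2^(1/3)*b*((sqrt(5) + 3)^(-1/3) + 2^(1/3)*(sqrt(5) + 3)^(1/3)/2)) - b^2/2 - b


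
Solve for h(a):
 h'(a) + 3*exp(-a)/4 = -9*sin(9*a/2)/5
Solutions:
 h(a) = C1 + 2*cos(9*a/2)/5 + 3*exp(-a)/4


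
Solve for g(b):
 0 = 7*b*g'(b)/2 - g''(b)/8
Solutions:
 g(b) = C1 + C2*erfi(sqrt(14)*b)


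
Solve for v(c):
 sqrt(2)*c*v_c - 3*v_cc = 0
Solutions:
 v(c) = C1 + C2*erfi(2^(3/4)*sqrt(3)*c/6)


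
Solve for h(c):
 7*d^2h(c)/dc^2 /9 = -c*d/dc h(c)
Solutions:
 h(c) = C1 + C2*erf(3*sqrt(14)*c/14)


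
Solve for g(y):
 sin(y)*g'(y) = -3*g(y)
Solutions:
 g(y) = C1*(cos(y) + 1)^(3/2)/(cos(y) - 1)^(3/2)


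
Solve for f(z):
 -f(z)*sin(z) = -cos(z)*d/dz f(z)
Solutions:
 f(z) = C1/cos(z)


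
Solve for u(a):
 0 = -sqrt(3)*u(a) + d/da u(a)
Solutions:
 u(a) = C1*exp(sqrt(3)*a)


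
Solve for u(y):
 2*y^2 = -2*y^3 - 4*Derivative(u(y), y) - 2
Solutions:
 u(y) = C1 - y^4/8 - y^3/6 - y/2


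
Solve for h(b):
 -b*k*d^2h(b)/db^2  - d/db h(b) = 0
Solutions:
 h(b) = C1 + b^(((re(k) - 1)*re(k) + im(k)^2)/(re(k)^2 + im(k)^2))*(C2*sin(log(b)*Abs(im(k))/(re(k)^2 + im(k)^2)) + C3*cos(log(b)*im(k)/(re(k)^2 + im(k)^2)))


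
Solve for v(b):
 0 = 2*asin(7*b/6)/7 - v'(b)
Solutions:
 v(b) = C1 + 2*b*asin(7*b/6)/7 + 2*sqrt(36 - 49*b^2)/49


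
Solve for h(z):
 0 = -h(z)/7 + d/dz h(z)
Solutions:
 h(z) = C1*exp(z/7)


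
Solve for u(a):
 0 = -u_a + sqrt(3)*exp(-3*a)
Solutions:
 u(a) = C1 - sqrt(3)*exp(-3*a)/3


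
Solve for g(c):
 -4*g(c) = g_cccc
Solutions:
 g(c) = (C1*sin(c) + C2*cos(c))*exp(-c) + (C3*sin(c) + C4*cos(c))*exp(c)


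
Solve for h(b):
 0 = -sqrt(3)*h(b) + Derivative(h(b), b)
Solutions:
 h(b) = C1*exp(sqrt(3)*b)


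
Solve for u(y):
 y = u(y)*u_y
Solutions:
 u(y) = -sqrt(C1 + y^2)
 u(y) = sqrt(C1 + y^2)


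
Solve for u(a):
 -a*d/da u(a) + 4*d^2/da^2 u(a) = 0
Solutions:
 u(a) = C1 + C2*erfi(sqrt(2)*a/4)


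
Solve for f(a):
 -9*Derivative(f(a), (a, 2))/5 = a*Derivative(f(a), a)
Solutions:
 f(a) = C1 + C2*erf(sqrt(10)*a/6)


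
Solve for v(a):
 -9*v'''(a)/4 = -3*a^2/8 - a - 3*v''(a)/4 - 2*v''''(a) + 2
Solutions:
 v(a) = C1 + C2*a - a^4/24 - 13*a^3/18 - 23*a^2/6 + (C3*sin(sqrt(15)*a/16) + C4*cos(sqrt(15)*a/16))*exp(9*a/16)


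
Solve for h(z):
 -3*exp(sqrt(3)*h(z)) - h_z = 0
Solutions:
 h(z) = sqrt(3)*(2*log(1/(C1 + 3*z)) - log(3))/6


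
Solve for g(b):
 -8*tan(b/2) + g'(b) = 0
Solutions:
 g(b) = C1 - 16*log(cos(b/2))


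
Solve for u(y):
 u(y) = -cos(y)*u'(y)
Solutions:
 u(y) = C1*sqrt(sin(y) - 1)/sqrt(sin(y) + 1)


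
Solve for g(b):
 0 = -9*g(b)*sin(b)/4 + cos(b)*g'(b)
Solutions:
 g(b) = C1/cos(b)^(9/4)


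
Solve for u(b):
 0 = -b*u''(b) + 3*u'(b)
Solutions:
 u(b) = C1 + C2*b^4


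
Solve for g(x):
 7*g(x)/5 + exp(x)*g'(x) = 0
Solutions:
 g(x) = C1*exp(7*exp(-x)/5)


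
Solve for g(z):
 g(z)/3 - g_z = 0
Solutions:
 g(z) = C1*exp(z/3)


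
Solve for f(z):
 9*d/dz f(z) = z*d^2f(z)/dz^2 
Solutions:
 f(z) = C1 + C2*z^10


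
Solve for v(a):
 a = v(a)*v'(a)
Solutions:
 v(a) = -sqrt(C1 + a^2)
 v(a) = sqrt(C1 + a^2)


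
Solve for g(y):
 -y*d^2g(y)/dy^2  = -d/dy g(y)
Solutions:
 g(y) = C1 + C2*y^2


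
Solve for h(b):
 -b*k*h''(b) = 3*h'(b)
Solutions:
 h(b) = C1 + b^(((re(k) - 3)*re(k) + im(k)^2)/(re(k)^2 + im(k)^2))*(C2*sin(3*log(b)*Abs(im(k))/(re(k)^2 + im(k)^2)) + C3*cos(3*log(b)*im(k)/(re(k)^2 + im(k)^2)))


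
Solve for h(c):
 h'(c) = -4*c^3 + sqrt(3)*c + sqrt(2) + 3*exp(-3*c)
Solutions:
 h(c) = C1 - c^4 + sqrt(3)*c^2/2 + sqrt(2)*c - exp(-3*c)


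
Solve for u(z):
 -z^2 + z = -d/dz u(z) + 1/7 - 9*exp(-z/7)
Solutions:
 u(z) = C1 + z^3/3 - z^2/2 + z/7 + 63*exp(-z/7)


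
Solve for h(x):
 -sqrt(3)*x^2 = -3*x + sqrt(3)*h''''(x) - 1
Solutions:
 h(x) = C1 + C2*x + C3*x^2 + C4*x^3 - x^6/360 + sqrt(3)*x^5/120 + sqrt(3)*x^4/72


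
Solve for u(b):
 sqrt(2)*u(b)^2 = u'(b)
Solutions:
 u(b) = -1/(C1 + sqrt(2)*b)


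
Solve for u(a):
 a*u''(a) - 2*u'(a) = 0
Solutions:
 u(a) = C1 + C2*a^3


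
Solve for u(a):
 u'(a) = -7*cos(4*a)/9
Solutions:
 u(a) = C1 - 7*sin(4*a)/36


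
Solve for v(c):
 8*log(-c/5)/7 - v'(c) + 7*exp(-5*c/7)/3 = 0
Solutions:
 v(c) = C1 + 8*c*log(-c)/7 + 8*c*(-log(5) - 1)/7 - 49*exp(-5*c/7)/15


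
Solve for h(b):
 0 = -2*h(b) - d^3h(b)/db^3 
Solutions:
 h(b) = C3*exp(-2^(1/3)*b) + (C1*sin(2^(1/3)*sqrt(3)*b/2) + C2*cos(2^(1/3)*sqrt(3)*b/2))*exp(2^(1/3)*b/2)


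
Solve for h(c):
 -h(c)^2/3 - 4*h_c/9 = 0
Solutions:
 h(c) = 4/(C1 + 3*c)


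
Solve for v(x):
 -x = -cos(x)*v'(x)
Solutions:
 v(x) = C1 + Integral(x/cos(x), x)


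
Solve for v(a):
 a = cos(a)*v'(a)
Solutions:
 v(a) = C1 + Integral(a/cos(a), a)


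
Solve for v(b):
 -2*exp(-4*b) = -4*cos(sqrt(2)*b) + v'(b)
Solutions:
 v(b) = C1 + 2*sqrt(2)*sin(sqrt(2)*b) + exp(-4*b)/2


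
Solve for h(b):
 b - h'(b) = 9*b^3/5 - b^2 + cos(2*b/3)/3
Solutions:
 h(b) = C1 - 9*b^4/20 + b^3/3 + b^2/2 - sin(2*b/3)/2


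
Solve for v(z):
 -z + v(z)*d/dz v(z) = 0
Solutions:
 v(z) = -sqrt(C1 + z^2)
 v(z) = sqrt(C1 + z^2)


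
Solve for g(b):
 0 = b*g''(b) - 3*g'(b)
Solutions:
 g(b) = C1 + C2*b^4


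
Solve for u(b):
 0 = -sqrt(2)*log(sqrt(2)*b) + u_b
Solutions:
 u(b) = C1 + sqrt(2)*b*log(b) - sqrt(2)*b + sqrt(2)*b*log(2)/2


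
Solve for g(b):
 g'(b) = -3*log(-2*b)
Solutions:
 g(b) = C1 - 3*b*log(-b) + 3*b*(1 - log(2))


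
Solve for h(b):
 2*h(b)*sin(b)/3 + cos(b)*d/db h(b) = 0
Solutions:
 h(b) = C1*cos(b)^(2/3)


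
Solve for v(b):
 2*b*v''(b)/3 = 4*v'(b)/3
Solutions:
 v(b) = C1 + C2*b^3


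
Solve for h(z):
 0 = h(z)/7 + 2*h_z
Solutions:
 h(z) = C1*exp(-z/14)


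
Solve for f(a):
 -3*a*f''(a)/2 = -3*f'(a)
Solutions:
 f(a) = C1 + C2*a^3


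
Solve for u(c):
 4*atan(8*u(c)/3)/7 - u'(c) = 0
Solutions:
 Integral(1/atan(8*_y/3), (_y, u(c))) = C1 + 4*c/7


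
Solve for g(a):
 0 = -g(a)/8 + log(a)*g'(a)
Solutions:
 g(a) = C1*exp(li(a)/8)


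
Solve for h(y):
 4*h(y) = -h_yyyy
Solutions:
 h(y) = (C1*sin(y) + C2*cos(y))*exp(-y) + (C3*sin(y) + C4*cos(y))*exp(y)


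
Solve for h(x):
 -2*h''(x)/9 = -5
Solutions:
 h(x) = C1 + C2*x + 45*x^2/4


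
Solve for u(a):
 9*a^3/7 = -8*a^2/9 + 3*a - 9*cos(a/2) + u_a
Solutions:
 u(a) = C1 + 9*a^4/28 + 8*a^3/27 - 3*a^2/2 + 18*sin(a/2)


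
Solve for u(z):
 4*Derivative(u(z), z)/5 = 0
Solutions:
 u(z) = C1


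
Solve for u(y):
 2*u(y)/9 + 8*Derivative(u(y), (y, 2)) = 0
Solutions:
 u(y) = C1*sin(y/6) + C2*cos(y/6)


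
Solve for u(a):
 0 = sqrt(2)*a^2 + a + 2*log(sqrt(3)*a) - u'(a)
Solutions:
 u(a) = C1 + sqrt(2)*a^3/3 + a^2/2 + 2*a*log(a) - 2*a + a*log(3)


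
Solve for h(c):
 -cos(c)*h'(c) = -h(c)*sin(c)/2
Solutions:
 h(c) = C1/sqrt(cos(c))


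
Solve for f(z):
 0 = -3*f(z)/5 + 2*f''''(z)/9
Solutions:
 f(z) = C1*exp(-30^(3/4)*z/10) + C2*exp(30^(3/4)*z/10) + C3*sin(30^(3/4)*z/10) + C4*cos(30^(3/4)*z/10)


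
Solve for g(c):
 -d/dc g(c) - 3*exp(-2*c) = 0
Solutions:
 g(c) = C1 + 3*exp(-2*c)/2


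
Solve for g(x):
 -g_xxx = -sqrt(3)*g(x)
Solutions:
 g(x) = C3*exp(3^(1/6)*x) + (C1*sin(3^(2/3)*x/2) + C2*cos(3^(2/3)*x/2))*exp(-3^(1/6)*x/2)


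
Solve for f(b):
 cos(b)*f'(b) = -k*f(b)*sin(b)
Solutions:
 f(b) = C1*exp(k*log(cos(b)))


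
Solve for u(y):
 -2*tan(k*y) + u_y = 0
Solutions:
 u(y) = C1 + 2*Piecewise((-log(cos(k*y))/k, Ne(k, 0)), (0, True))


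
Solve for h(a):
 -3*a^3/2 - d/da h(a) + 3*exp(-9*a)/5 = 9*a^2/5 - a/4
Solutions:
 h(a) = C1 - 3*a^4/8 - 3*a^3/5 + a^2/8 - exp(-9*a)/15


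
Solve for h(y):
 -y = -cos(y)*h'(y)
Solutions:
 h(y) = C1 + Integral(y/cos(y), y)


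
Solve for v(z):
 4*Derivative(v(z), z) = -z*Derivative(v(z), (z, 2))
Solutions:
 v(z) = C1 + C2/z^3


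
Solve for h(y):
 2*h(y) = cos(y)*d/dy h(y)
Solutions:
 h(y) = C1*(sin(y) + 1)/(sin(y) - 1)


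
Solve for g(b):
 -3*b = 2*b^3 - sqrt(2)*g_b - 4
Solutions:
 g(b) = C1 + sqrt(2)*b^4/4 + 3*sqrt(2)*b^2/4 - 2*sqrt(2)*b


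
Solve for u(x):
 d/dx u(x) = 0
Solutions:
 u(x) = C1


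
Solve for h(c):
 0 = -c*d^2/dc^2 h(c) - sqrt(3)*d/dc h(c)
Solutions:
 h(c) = C1 + C2*c^(1 - sqrt(3))


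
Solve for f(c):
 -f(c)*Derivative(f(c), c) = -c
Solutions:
 f(c) = -sqrt(C1 + c^2)
 f(c) = sqrt(C1 + c^2)


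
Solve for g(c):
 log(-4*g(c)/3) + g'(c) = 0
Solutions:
 Integral(1/(log(-_y) - log(3) + 2*log(2)), (_y, g(c))) = C1 - c


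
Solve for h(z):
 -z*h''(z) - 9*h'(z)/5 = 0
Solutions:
 h(z) = C1 + C2/z^(4/5)


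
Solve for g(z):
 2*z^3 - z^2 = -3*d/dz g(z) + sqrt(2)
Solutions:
 g(z) = C1 - z^4/6 + z^3/9 + sqrt(2)*z/3


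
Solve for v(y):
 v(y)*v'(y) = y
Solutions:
 v(y) = -sqrt(C1 + y^2)
 v(y) = sqrt(C1 + y^2)


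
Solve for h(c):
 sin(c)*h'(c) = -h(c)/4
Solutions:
 h(c) = C1*(cos(c) + 1)^(1/8)/(cos(c) - 1)^(1/8)


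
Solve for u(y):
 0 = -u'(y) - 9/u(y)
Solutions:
 u(y) = -sqrt(C1 - 18*y)
 u(y) = sqrt(C1 - 18*y)


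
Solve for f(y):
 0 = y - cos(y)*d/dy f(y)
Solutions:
 f(y) = C1 + Integral(y/cos(y), y)


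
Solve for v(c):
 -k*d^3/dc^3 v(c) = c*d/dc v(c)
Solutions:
 v(c) = C1 + Integral(C2*airyai(c*(-1/k)^(1/3)) + C3*airybi(c*(-1/k)^(1/3)), c)


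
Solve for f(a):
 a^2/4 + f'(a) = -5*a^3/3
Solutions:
 f(a) = C1 - 5*a^4/12 - a^3/12


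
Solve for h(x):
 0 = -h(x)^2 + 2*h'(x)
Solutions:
 h(x) = -2/(C1 + x)


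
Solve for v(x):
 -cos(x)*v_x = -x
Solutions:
 v(x) = C1 + Integral(x/cos(x), x)


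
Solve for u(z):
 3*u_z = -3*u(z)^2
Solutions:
 u(z) = 1/(C1 + z)


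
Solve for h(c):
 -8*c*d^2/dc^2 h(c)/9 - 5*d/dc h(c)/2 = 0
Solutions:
 h(c) = C1 + C2/c^(29/16)


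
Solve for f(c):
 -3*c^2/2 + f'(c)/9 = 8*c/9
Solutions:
 f(c) = C1 + 9*c^3/2 + 4*c^2


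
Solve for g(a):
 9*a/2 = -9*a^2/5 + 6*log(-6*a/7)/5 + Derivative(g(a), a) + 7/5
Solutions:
 g(a) = C1 + 3*a^3/5 + 9*a^2/4 - 6*a*log(-a)/5 + a*(-6*log(6) - 1 + 6*log(7))/5


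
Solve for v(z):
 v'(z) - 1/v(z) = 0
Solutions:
 v(z) = -sqrt(C1 + 2*z)
 v(z) = sqrt(C1 + 2*z)


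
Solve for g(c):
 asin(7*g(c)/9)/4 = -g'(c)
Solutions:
 Integral(1/asin(7*_y/9), (_y, g(c))) = C1 - c/4


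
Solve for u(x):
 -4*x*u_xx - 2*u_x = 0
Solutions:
 u(x) = C1 + C2*sqrt(x)


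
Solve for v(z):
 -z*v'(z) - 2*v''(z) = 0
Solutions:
 v(z) = C1 + C2*erf(z/2)


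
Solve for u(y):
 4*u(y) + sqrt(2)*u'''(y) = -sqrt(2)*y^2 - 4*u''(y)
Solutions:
 u(y) = C1*exp(y*(-4*sqrt(2) + 8/(3*sqrt(354) + 43*sqrt(2))^(1/3) + (3*sqrt(354) + 43*sqrt(2))^(1/3))/6)*sin(sqrt(3)*y*(-(3*sqrt(354) + 43*sqrt(2))^(1/3) + 8/(3*sqrt(354) + 43*sqrt(2))^(1/3))/6) + C2*exp(y*(-4*sqrt(2) + 8/(3*sqrt(354) + 43*sqrt(2))^(1/3) + (3*sqrt(354) + 43*sqrt(2))^(1/3))/6)*cos(sqrt(3)*y*(-(3*sqrt(354) + 43*sqrt(2))^(1/3) + 8/(3*sqrt(354) + 43*sqrt(2))^(1/3))/6) + C3*exp(-y*(8/(3*sqrt(354) + 43*sqrt(2))^(1/3) + 2*sqrt(2) + (3*sqrt(354) + 43*sqrt(2))^(1/3))/3) - sqrt(2)*y^2/4 + sqrt(2)/2


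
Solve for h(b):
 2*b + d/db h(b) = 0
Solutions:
 h(b) = C1 - b^2


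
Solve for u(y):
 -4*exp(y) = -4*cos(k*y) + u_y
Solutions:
 u(y) = C1 - 4*exp(y) + 4*sin(k*y)/k


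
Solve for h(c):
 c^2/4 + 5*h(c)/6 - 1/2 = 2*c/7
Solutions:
 h(c) = -3*c^2/10 + 12*c/35 + 3/5


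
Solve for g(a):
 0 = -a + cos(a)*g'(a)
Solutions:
 g(a) = C1 + Integral(a/cos(a), a)


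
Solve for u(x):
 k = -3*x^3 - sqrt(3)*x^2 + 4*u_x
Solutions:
 u(x) = C1 + k*x/4 + 3*x^4/16 + sqrt(3)*x^3/12


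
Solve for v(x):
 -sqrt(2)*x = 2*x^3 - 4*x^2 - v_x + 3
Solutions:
 v(x) = C1 + x^4/2 - 4*x^3/3 + sqrt(2)*x^2/2 + 3*x


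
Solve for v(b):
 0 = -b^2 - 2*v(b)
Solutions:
 v(b) = -b^2/2


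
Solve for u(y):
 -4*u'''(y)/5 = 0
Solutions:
 u(y) = C1 + C2*y + C3*y^2


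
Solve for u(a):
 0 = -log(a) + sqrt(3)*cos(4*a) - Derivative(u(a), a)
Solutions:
 u(a) = C1 - a*log(a) + a + sqrt(3)*sin(4*a)/4


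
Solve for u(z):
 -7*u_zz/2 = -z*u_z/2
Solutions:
 u(z) = C1 + C2*erfi(sqrt(14)*z/14)


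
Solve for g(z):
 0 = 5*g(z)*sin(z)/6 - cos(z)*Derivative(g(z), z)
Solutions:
 g(z) = C1/cos(z)^(5/6)


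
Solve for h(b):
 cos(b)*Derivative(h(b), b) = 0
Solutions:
 h(b) = C1


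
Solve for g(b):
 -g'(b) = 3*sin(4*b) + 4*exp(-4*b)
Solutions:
 g(b) = C1 + 3*cos(4*b)/4 + exp(-4*b)


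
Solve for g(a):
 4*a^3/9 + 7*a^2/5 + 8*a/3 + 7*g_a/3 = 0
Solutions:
 g(a) = C1 - a^4/21 - a^3/5 - 4*a^2/7


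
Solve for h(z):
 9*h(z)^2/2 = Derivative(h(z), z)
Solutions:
 h(z) = -2/(C1 + 9*z)


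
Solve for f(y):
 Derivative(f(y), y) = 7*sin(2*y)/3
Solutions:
 f(y) = C1 - 7*cos(2*y)/6


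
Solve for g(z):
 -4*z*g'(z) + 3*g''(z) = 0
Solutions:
 g(z) = C1 + C2*erfi(sqrt(6)*z/3)


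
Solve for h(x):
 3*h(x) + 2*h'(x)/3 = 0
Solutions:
 h(x) = C1*exp(-9*x/2)


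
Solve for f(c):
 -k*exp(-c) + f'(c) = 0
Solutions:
 f(c) = C1 - k*exp(-c)


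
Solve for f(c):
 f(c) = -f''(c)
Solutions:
 f(c) = C1*sin(c) + C2*cos(c)


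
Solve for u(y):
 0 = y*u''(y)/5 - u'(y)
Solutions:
 u(y) = C1 + C2*y^6


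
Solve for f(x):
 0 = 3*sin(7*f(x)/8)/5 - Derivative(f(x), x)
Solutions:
 -3*x/5 + 4*log(cos(7*f(x)/8) - 1)/7 - 4*log(cos(7*f(x)/8) + 1)/7 = C1


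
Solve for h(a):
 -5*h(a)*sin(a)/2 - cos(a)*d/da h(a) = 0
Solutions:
 h(a) = C1*cos(a)^(5/2)


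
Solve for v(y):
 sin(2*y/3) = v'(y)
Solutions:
 v(y) = C1 - 3*cos(2*y/3)/2


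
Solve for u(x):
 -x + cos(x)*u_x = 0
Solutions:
 u(x) = C1 + Integral(x/cos(x), x)


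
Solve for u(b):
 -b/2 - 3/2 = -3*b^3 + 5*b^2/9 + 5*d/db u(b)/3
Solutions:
 u(b) = C1 + 9*b^4/20 - b^3/9 - 3*b^2/20 - 9*b/10


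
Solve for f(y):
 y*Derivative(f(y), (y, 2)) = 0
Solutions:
 f(y) = C1 + C2*y


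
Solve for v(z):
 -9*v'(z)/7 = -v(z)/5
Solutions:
 v(z) = C1*exp(7*z/45)


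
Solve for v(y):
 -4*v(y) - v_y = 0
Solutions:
 v(y) = C1*exp(-4*y)


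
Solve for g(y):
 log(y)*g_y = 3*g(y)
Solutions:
 g(y) = C1*exp(3*li(y))


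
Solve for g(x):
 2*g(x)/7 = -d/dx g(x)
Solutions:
 g(x) = C1*exp(-2*x/7)


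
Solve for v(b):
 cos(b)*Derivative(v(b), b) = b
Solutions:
 v(b) = C1 + Integral(b/cos(b), b)


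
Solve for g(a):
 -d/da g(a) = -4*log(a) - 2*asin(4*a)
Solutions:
 g(a) = C1 + 4*a*log(a) + 2*a*asin(4*a) - 4*a + sqrt(1 - 16*a^2)/2


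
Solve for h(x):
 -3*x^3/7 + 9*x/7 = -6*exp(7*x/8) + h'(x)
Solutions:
 h(x) = C1 - 3*x^4/28 + 9*x^2/14 + 48*exp(7*x/8)/7


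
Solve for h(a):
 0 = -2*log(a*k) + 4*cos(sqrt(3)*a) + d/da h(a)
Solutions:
 h(a) = C1 + 2*a*log(a*k) - 2*a - 4*sqrt(3)*sin(sqrt(3)*a)/3


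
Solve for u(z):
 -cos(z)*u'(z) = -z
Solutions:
 u(z) = C1 + Integral(z/cos(z), z)


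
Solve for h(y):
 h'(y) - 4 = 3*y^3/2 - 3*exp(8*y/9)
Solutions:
 h(y) = C1 + 3*y^4/8 + 4*y - 27*exp(8*y/9)/8


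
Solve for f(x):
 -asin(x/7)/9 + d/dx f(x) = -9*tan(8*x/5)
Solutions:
 f(x) = C1 + x*asin(x/7)/9 + sqrt(49 - x^2)/9 + 45*log(cos(8*x/5))/8


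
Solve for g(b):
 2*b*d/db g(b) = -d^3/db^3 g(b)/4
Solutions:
 g(b) = C1 + Integral(C2*airyai(-2*b) + C3*airybi(-2*b), b)


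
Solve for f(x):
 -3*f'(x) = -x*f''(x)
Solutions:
 f(x) = C1 + C2*x^4


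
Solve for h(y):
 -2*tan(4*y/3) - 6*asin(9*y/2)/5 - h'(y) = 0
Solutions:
 h(y) = C1 - 6*y*asin(9*y/2)/5 - 2*sqrt(4 - 81*y^2)/15 + 3*log(cos(4*y/3))/2


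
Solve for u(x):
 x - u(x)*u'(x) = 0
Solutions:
 u(x) = -sqrt(C1 + x^2)
 u(x) = sqrt(C1 + x^2)


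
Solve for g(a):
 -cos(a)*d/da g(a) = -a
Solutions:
 g(a) = C1 + Integral(a/cos(a), a)


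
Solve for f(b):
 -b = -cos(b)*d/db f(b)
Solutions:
 f(b) = C1 + Integral(b/cos(b), b)


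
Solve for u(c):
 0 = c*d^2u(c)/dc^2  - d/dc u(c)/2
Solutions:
 u(c) = C1 + C2*c^(3/2)


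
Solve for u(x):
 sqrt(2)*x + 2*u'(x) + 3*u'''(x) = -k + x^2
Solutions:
 u(x) = C1 + C2*sin(sqrt(6)*x/3) + C3*cos(sqrt(6)*x/3) - k*x/2 + x^3/6 - sqrt(2)*x^2/4 - 3*x/2


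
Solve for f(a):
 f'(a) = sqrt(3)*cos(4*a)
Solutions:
 f(a) = C1 + sqrt(3)*sin(4*a)/4


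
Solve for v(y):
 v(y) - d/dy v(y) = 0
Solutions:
 v(y) = C1*exp(y)


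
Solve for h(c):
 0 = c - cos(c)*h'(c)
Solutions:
 h(c) = C1 + Integral(c/cos(c), c)


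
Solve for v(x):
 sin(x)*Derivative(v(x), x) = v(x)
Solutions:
 v(x) = C1*sqrt(cos(x) - 1)/sqrt(cos(x) + 1)


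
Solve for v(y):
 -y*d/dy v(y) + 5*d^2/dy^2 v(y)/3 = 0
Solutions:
 v(y) = C1 + C2*erfi(sqrt(30)*y/10)


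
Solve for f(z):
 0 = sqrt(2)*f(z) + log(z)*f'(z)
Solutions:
 f(z) = C1*exp(-sqrt(2)*li(z))


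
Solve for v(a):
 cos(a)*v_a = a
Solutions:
 v(a) = C1 + Integral(a/cos(a), a)


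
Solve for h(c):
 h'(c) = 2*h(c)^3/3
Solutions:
 h(c) = -sqrt(6)*sqrt(-1/(C1 + 2*c))/2
 h(c) = sqrt(6)*sqrt(-1/(C1 + 2*c))/2


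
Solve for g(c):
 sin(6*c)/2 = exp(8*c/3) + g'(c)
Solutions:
 g(c) = C1 - 3*exp(8*c/3)/8 - cos(6*c)/12


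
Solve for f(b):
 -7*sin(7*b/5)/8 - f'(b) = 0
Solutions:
 f(b) = C1 + 5*cos(7*b/5)/8


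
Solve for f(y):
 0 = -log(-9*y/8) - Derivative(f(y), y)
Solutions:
 f(y) = C1 - y*log(-y) + y*(-2*log(3) + 1 + 3*log(2))


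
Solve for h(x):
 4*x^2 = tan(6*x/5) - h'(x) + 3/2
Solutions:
 h(x) = C1 - 4*x^3/3 + 3*x/2 - 5*log(cos(6*x/5))/6


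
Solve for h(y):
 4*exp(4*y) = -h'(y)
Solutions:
 h(y) = C1 - exp(4*y)


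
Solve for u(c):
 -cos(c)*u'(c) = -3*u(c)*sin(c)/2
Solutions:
 u(c) = C1/cos(c)^(3/2)


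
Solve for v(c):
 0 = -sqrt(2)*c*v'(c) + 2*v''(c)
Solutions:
 v(c) = C1 + C2*erfi(2^(1/4)*c/2)


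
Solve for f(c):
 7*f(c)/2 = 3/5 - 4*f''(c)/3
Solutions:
 f(c) = C1*sin(sqrt(42)*c/4) + C2*cos(sqrt(42)*c/4) + 6/35


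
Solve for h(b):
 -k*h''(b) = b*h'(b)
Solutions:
 h(b) = C1 + C2*sqrt(k)*erf(sqrt(2)*b*sqrt(1/k)/2)


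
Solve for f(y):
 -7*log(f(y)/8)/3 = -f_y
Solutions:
 3*Integral(1/(-log(_y) + 3*log(2)), (_y, f(y)))/7 = C1 - y


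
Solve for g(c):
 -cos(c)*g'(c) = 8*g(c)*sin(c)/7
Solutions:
 g(c) = C1*cos(c)^(8/7)


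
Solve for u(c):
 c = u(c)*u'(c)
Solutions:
 u(c) = -sqrt(C1 + c^2)
 u(c) = sqrt(C1 + c^2)


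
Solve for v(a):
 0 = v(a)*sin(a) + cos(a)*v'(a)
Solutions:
 v(a) = C1*cos(a)


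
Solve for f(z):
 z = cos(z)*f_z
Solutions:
 f(z) = C1 + Integral(z/cos(z), z)


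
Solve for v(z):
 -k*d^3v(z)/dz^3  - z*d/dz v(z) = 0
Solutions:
 v(z) = C1 + Integral(C2*airyai(z*(-1/k)^(1/3)) + C3*airybi(z*(-1/k)^(1/3)), z)


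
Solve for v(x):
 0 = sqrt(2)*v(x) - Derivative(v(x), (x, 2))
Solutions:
 v(x) = C1*exp(-2^(1/4)*x) + C2*exp(2^(1/4)*x)


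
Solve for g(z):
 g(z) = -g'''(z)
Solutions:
 g(z) = C3*exp(-z) + (C1*sin(sqrt(3)*z/2) + C2*cos(sqrt(3)*z/2))*exp(z/2)


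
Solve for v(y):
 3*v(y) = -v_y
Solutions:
 v(y) = C1*exp(-3*y)


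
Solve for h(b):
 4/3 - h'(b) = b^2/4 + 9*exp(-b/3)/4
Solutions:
 h(b) = C1 - b^3/12 + 4*b/3 + 27*exp(-b/3)/4


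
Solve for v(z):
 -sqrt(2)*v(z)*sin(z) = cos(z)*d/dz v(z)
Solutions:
 v(z) = C1*cos(z)^(sqrt(2))


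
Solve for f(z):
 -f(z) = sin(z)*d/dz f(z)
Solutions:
 f(z) = C1*sqrt(cos(z) + 1)/sqrt(cos(z) - 1)


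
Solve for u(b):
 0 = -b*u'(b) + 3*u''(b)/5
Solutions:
 u(b) = C1 + C2*erfi(sqrt(30)*b/6)


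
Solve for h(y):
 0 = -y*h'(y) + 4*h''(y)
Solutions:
 h(y) = C1 + C2*erfi(sqrt(2)*y/4)


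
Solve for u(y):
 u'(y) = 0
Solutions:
 u(y) = C1


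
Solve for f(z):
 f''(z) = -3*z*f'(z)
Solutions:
 f(z) = C1 + C2*erf(sqrt(6)*z/2)


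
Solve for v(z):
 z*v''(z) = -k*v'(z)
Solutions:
 v(z) = C1 + z^(1 - re(k))*(C2*sin(log(z)*Abs(im(k))) + C3*cos(log(z)*im(k)))


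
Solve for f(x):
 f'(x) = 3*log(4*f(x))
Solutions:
 -Integral(1/(log(_y) + 2*log(2)), (_y, f(x)))/3 = C1 - x


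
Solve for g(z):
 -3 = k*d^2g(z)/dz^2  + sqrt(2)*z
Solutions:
 g(z) = C1 + C2*z - sqrt(2)*z^3/(6*k) - 3*z^2/(2*k)


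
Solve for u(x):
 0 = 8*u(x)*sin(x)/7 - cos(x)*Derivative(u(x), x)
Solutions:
 u(x) = C1/cos(x)^(8/7)


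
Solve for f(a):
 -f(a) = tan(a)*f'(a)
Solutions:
 f(a) = C1/sin(a)


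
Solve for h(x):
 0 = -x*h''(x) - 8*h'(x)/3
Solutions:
 h(x) = C1 + C2/x^(5/3)


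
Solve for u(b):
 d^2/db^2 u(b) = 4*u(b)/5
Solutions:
 u(b) = C1*exp(-2*sqrt(5)*b/5) + C2*exp(2*sqrt(5)*b/5)


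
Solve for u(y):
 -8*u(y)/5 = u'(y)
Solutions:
 u(y) = C1*exp(-8*y/5)


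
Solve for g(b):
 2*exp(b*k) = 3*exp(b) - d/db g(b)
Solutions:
 g(b) = C1 + 3*exp(b) - 2*exp(b*k)/k


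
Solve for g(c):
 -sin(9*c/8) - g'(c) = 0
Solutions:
 g(c) = C1 + 8*cos(9*c/8)/9


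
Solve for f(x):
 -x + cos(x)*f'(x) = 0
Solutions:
 f(x) = C1 + Integral(x/cos(x), x)


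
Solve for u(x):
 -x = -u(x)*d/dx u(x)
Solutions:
 u(x) = -sqrt(C1 + x^2)
 u(x) = sqrt(C1 + x^2)


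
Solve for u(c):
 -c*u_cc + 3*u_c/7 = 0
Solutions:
 u(c) = C1 + C2*c^(10/7)


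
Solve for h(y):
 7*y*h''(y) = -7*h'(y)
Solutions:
 h(y) = C1 + C2*log(y)


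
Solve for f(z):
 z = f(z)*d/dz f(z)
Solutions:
 f(z) = -sqrt(C1 + z^2)
 f(z) = sqrt(C1 + z^2)


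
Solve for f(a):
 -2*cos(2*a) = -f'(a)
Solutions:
 f(a) = C1 + sin(2*a)


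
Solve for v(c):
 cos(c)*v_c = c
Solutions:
 v(c) = C1 + Integral(c/cos(c), c)


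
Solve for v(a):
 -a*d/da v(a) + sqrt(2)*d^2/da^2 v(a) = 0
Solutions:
 v(a) = C1 + C2*erfi(2^(1/4)*a/2)


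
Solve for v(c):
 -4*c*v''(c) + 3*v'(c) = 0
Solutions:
 v(c) = C1 + C2*c^(7/4)


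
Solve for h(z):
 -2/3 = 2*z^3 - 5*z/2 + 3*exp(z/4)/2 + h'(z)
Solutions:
 h(z) = C1 - z^4/2 + 5*z^2/4 - 2*z/3 - 6*exp(z/4)


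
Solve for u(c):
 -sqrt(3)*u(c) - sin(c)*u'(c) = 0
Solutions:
 u(c) = C1*(cos(c) + 1)^(sqrt(3)/2)/(cos(c) - 1)^(sqrt(3)/2)


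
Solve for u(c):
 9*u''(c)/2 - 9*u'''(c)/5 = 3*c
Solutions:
 u(c) = C1 + C2*c + C3*exp(5*c/2) + c^3/9 + 2*c^2/15


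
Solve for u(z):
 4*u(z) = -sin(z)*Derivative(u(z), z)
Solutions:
 u(z) = C1*(cos(z)^2 + 2*cos(z) + 1)/(cos(z)^2 - 2*cos(z) + 1)


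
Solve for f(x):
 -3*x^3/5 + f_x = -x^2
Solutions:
 f(x) = C1 + 3*x^4/20 - x^3/3


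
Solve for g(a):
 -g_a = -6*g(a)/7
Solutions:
 g(a) = C1*exp(6*a/7)


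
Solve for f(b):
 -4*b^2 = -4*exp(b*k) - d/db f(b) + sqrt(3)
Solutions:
 f(b) = C1 + 4*b^3/3 + sqrt(3)*b - 4*exp(b*k)/k


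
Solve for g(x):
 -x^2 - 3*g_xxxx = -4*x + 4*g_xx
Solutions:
 g(x) = C1 + C2*x + C3*sin(2*sqrt(3)*x/3) + C4*cos(2*sqrt(3)*x/3) - x^4/48 + x^3/6 + 3*x^2/16


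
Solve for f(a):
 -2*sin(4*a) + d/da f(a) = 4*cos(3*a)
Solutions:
 f(a) = C1 + 4*sin(3*a)/3 - cos(4*a)/2


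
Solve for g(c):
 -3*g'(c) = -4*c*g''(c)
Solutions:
 g(c) = C1 + C2*c^(7/4)


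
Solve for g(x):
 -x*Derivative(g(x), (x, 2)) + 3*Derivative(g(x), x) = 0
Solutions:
 g(x) = C1 + C2*x^4


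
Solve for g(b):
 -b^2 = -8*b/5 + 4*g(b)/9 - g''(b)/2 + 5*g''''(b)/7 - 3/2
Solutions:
 g(b) = -9*b^2/4 + 18*b/5 + (C1*sin(5^(3/4)*sqrt(6)*7^(1/4)*b*sin(atan(sqrt(1799)/21)/2)/15) + C2*cos(5^(3/4)*sqrt(6)*7^(1/4)*b*sin(atan(sqrt(1799)/21)/2)/15))*exp(-5^(3/4)*sqrt(6)*7^(1/4)*b*cos(atan(sqrt(1799)/21)/2)/15) + (C3*sin(5^(3/4)*sqrt(6)*7^(1/4)*b*sin(atan(sqrt(1799)/21)/2)/15) + C4*cos(5^(3/4)*sqrt(6)*7^(1/4)*b*sin(atan(sqrt(1799)/21)/2)/15))*exp(5^(3/4)*sqrt(6)*7^(1/4)*b*cos(atan(sqrt(1799)/21)/2)/15) - 27/16


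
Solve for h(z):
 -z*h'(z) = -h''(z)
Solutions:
 h(z) = C1 + C2*erfi(sqrt(2)*z/2)


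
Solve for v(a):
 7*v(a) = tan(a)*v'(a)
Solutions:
 v(a) = C1*sin(a)^7


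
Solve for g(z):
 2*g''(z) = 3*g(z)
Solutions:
 g(z) = C1*exp(-sqrt(6)*z/2) + C2*exp(sqrt(6)*z/2)


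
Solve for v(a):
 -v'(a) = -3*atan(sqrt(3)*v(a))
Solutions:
 Integral(1/atan(sqrt(3)*_y), (_y, v(a))) = C1 + 3*a


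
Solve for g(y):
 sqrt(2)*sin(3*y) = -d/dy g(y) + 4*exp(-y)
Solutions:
 g(y) = C1 + sqrt(2)*cos(3*y)/3 - 4*exp(-y)


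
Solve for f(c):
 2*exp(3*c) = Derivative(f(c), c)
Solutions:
 f(c) = C1 + 2*exp(3*c)/3


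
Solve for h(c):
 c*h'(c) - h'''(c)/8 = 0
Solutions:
 h(c) = C1 + Integral(C2*airyai(2*c) + C3*airybi(2*c), c)


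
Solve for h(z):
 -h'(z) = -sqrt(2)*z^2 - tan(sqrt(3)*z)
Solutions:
 h(z) = C1 + sqrt(2)*z^3/3 - sqrt(3)*log(cos(sqrt(3)*z))/3


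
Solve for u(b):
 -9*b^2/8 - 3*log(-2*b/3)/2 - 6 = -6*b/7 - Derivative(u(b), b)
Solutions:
 u(b) = C1 + 3*b^3/8 - 3*b^2/7 + 3*b*log(-b)/2 + b*(-2*log(3) + log(2) + log(6)/2 + 9/2)


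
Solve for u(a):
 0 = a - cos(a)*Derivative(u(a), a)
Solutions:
 u(a) = C1 + Integral(a/cos(a), a)


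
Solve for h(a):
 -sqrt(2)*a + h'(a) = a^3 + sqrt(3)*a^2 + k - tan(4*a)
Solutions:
 h(a) = C1 + a^4/4 + sqrt(3)*a^3/3 + sqrt(2)*a^2/2 + a*k + log(cos(4*a))/4


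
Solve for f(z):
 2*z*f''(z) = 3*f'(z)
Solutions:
 f(z) = C1 + C2*z^(5/2)


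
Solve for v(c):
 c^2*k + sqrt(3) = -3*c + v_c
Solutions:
 v(c) = C1 + c^3*k/3 + 3*c^2/2 + sqrt(3)*c


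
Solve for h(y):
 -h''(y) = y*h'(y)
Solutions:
 h(y) = C1 + C2*erf(sqrt(2)*y/2)


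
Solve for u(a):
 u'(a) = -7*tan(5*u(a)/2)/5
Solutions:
 u(a) = -2*asin(C1*exp(-7*a/2))/5 + 2*pi/5
 u(a) = 2*asin(C1*exp(-7*a/2))/5


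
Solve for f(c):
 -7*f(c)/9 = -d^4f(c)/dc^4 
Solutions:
 f(c) = C1*exp(-sqrt(3)*7^(1/4)*c/3) + C2*exp(sqrt(3)*7^(1/4)*c/3) + C3*sin(sqrt(3)*7^(1/4)*c/3) + C4*cos(sqrt(3)*7^(1/4)*c/3)


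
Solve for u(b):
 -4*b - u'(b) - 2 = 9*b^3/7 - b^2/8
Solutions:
 u(b) = C1 - 9*b^4/28 + b^3/24 - 2*b^2 - 2*b


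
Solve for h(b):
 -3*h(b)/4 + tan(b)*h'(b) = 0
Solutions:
 h(b) = C1*sin(b)^(3/4)


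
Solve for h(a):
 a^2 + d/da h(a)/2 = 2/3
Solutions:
 h(a) = C1 - 2*a^3/3 + 4*a/3


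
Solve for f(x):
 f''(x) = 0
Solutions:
 f(x) = C1 + C2*x


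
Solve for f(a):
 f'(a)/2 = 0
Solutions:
 f(a) = C1


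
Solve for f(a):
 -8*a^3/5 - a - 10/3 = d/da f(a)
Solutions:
 f(a) = C1 - 2*a^4/5 - a^2/2 - 10*a/3


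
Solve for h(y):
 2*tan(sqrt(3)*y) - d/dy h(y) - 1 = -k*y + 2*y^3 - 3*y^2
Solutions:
 h(y) = C1 + k*y^2/2 - y^4/2 + y^3 - y - 2*sqrt(3)*log(cos(sqrt(3)*y))/3


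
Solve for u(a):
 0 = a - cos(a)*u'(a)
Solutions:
 u(a) = C1 + Integral(a/cos(a), a)


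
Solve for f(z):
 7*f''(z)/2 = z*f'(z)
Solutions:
 f(z) = C1 + C2*erfi(sqrt(7)*z/7)


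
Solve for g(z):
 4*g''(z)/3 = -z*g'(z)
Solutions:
 g(z) = C1 + C2*erf(sqrt(6)*z/4)


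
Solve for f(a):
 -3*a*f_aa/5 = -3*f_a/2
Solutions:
 f(a) = C1 + C2*a^(7/2)


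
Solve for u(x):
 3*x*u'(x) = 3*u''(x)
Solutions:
 u(x) = C1 + C2*erfi(sqrt(2)*x/2)


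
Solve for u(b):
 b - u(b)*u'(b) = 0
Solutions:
 u(b) = -sqrt(C1 + b^2)
 u(b) = sqrt(C1 + b^2)


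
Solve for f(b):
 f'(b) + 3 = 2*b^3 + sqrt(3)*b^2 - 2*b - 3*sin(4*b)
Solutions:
 f(b) = C1 + b^4/2 + sqrt(3)*b^3/3 - b^2 - 3*b + 3*cos(4*b)/4


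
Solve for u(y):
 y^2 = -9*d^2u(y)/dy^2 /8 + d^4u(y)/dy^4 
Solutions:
 u(y) = C1 + C2*y + C3*exp(-3*sqrt(2)*y/4) + C4*exp(3*sqrt(2)*y/4) - 2*y^4/27 - 64*y^2/81


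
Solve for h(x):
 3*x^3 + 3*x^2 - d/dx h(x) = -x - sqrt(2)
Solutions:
 h(x) = C1 + 3*x^4/4 + x^3 + x^2/2 + sqrt(2)*x


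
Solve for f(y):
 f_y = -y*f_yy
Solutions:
 f(y) = C1 + C2*log(y)


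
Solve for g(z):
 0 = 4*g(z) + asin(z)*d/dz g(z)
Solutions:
 g(z) = C1*exp(-4*Integral(1/asin(z), z))


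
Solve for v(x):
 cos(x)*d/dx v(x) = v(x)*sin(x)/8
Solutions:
 v(x) = C1/cos(x)^(1/8)


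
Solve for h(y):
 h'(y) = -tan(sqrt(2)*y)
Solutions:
 h(y) = C1 + sqrt(2)*log(cos(sqrt(2)*y))/2


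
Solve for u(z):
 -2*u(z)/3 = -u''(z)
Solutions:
 u(z) = C1*exp(-sqrt(6)*z/3) + C2*exp(sqrt(6)*z/3)


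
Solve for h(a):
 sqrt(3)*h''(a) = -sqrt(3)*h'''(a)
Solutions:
 h(a) = C1 + C2*a + C3*exp(-a)


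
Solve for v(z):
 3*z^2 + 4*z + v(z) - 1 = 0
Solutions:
 v(z) = -3*z^2 - 4*z + 1


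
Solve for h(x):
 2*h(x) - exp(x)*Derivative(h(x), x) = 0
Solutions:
 h(x) = C1*exp(-2*exp(-x))


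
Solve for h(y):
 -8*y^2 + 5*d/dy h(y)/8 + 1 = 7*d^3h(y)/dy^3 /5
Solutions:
 h(y) = C1 + C2*exp(-5*sqrt(14)*y/28) + C3*exp(5*sqrt(14)*y/28) + 64*y^3/15 + 6968*y/125


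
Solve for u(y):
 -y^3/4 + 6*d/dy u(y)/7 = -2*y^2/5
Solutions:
 u(y) = C1 + 7*y^4/96 - 7*y^3/45


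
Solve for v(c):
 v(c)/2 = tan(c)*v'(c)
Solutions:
 v(c) = C1*sqrt(sin(c))


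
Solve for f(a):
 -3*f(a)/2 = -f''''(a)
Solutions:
 f(a) = C1*exp(-2^(3/4)*3^(1/4)*a/2) + C2*exp(2^(3/4)*3^(1/4)*a/2) + C3*sin(2^(3/4)*3^(1/4)*a/2) + C4*cos(2^(3/4)*3^(1/4)*a/2)


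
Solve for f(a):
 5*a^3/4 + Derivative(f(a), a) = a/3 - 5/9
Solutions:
 f(a) = C1 - 5*a^4/16 + a^2/6 - 5*a/9


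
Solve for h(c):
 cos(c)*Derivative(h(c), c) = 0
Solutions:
 h(c) = C1


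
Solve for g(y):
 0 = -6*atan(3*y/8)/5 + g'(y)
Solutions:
 g(y) = C1 + 6*y*atan(3*y/8)/5 - 8*log(9*y^2 + 64)/5


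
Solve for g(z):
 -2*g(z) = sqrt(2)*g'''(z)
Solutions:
 g(z) = C3*exp(-2^(1/6)*z) + (C1*sin(2^(1/6)*sqrt(3)*z/2) + C2*cos(2^(1/6)*sqrt(3)*z/2))*exp(2^(1/6)*z/2)


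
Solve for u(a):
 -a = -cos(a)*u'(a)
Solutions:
 u(a) = C1 + Integral(a/cos(a), a)


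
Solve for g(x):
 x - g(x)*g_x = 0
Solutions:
 g(x) = -sqrt(C1 + x^2)
 g(x) = sqrt(C1 + x^2)


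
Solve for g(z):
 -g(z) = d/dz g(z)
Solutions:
 g(z) = C1*exp(-z)


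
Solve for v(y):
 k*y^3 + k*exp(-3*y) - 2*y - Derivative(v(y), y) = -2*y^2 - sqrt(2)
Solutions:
 v(y) = C1 + k*y^4/4 - k*exp(-3*y)/3 + 2*y^3/3 - y^2 + sqrt(2)*y


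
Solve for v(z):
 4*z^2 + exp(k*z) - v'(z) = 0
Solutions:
 v(z) = C1 + 4*z^3/3 + exp(k*z)/k


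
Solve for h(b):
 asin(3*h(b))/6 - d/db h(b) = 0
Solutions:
 Integral(1/asin(3*_y), (_y, h(b))) = C1 + b/6


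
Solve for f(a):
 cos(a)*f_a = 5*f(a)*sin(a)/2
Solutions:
 f(a) = C1/cos(a)^(5/2)


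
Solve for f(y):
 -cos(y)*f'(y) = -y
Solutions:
 f(y) = C1 + Integral(y/cos(y), y)


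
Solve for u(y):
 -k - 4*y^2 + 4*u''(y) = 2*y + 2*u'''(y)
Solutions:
 u(y) = C1 + C2*y + C3*exp(2*y) + y^4/12 + y^3/4 + y^2*(k + 3)/8


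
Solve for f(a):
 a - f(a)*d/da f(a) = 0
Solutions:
 f(a) = -sqrt(C1 + a^2)
 f(a) = sqrt(C1 + a^2)


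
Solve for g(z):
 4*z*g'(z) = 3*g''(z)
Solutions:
 g(z) = C1 + C2*erfi(sqrt(6)*z/3)


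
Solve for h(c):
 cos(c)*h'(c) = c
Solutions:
 h(c) = C1 + Integral(c/cos(c), c)


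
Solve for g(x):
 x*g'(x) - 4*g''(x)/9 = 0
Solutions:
 g(x) = C1 + C2*erfi(3*sqrt(2)*x/4)


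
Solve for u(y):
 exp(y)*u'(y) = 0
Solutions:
 u(y) = C1


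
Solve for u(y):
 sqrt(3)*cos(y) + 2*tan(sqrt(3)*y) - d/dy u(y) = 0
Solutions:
 u(y) = C1 - 2*sqrt(3)*log(cos(sqrt(3)*y))/3 + sqrt(3)*sin(y)


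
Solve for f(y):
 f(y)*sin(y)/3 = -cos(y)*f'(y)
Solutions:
 f(y) = C1*cos(y)^(1/3)


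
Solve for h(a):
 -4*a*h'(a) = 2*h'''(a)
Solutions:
 h(a) = C1 + Integral(C2*airyai(-2^(1/3)*a) + C3*airybi(-2^(1/3)*a), a)


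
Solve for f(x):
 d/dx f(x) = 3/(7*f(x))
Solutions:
 f(x) = -sqrt(C1 + 42*x)/7
 f(x) = sqrt(C1 + 42*x)/7


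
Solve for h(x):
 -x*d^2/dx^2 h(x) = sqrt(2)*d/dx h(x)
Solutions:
 h(x) = C1 + C2*x^(1 - sqrt(2))


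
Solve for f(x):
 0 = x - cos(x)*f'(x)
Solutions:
 f(x) = C1 + Integral(x/cos(x), x)


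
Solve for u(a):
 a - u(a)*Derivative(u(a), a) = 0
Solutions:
 u(a) = -sqrt(C1 + a^2)
 u(a) = sqrt(C1 + a^2)
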